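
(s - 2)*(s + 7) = s^2 + 5*s - 14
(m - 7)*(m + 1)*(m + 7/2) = m^3 - 5*m^2/2 - 28*m - 49/2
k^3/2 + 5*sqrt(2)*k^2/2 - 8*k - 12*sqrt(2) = (k/2 + sqrt(2)/2)*(k - 2*sqrt(2))*(k + 6*sqrt(2))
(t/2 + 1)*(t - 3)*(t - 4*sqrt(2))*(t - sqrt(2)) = t^4/2 - 5*sqrt(2)*t^3/2 - t^3/2 + t^2 + 5*sqrt(2)*t^2/2 - 4*t + 15*sqrt(2)*t - 24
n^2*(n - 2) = n^3 - 2*n^2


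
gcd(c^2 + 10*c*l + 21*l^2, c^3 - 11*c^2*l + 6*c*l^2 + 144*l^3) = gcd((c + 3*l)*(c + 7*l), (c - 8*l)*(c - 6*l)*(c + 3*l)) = c + 3*l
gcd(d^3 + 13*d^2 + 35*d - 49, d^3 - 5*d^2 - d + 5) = d - 1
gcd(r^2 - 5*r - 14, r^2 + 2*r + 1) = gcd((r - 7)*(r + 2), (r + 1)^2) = 1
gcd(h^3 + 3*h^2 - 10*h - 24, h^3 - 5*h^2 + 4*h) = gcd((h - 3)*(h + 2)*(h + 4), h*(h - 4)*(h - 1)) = 1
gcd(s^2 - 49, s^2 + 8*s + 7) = s + 7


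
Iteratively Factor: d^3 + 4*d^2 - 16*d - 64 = (d - 4)*(d^2 + 8*d + 16) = (d - 4)*(d + 4)*(d + 4)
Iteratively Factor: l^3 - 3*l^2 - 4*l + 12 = (l - 3)*(l^2 - 4) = (l - 3)*(l + 2)*(l - 2)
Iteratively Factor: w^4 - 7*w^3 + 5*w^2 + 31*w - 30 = (w + 2)*(w^3 - 9*w^2 + 23*w - 15) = (w - 3)*(w + 2)*(w^2 - 6*w + 5) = (w - 3)*(w - 1)*(w + 2)*(w - 5)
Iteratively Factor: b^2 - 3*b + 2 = (b - 2)*(b - 1)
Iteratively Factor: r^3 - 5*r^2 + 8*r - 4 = (r - 2)*(r^2 - 3*r + 2) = (r - 2)*(r - 1)*(r - 2)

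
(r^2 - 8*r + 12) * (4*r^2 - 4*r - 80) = 4*r^4 - 36*r^3 + 592*r - 960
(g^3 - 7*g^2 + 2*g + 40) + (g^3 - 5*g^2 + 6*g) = 2*g^3 - 12*g^2 + 8*g + 40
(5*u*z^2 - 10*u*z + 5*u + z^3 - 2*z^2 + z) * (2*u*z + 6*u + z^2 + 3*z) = 10*u^2*z^3 + 10*u^2*z^2 - 50*u^2*z + 30*u^2 + 7*u*z^4 + 7*u*z^3 - 35*u*z^2 + 21*u*z + z^5 + z^4 - 5*z^3 + 3*z^2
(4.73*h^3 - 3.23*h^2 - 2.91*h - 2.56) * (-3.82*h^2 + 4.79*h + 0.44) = -18.0686*h^5 + 34.9953*h^4 - 2.2743*h^3 - 5.5809*h^2 - 13.5428*h - 1.1264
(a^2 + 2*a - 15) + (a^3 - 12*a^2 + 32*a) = a^3 - 11*a^2 + 34*a - 15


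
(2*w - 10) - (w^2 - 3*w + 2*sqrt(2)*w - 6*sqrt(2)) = -w^2 - 2*sqrt(2)*w + 5*w - 10 + 6*sqrt(2)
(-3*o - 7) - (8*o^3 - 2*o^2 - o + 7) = -8*o^3 + 2*o^2 - 2*o - 14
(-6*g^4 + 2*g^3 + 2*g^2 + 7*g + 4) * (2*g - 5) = -12*g^5 + 34*g^4 - 6*g^3 + 4*g^2 - 27*g - 20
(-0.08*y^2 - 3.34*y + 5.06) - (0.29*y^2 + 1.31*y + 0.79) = -0.37*y^2 - 4.65*y + 4.27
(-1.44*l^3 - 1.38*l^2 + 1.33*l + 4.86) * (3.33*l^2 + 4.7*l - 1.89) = -4.7952*l^5 - 11.3634*l^4 + 0.6645*l^3 + 25.043*l^2 + 20.3283*l - 9.1854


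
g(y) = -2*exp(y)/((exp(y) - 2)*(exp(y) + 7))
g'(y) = -2*exp(y)/((exp(y) - 2)*(exp(y) + 7)) + 2*exp(2*y)/((exp(y) - 2)*(exp(y) + 7)^2) + 2*exp(2*y)/((exp(y) - 2)^2*(exp(y) + 7))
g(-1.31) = 0.04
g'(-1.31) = 0.05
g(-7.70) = 0.00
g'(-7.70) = 0.00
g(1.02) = -0.73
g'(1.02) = 2.11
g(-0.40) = 0.13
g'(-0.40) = 0.19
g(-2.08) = 0.02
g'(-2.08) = 0.02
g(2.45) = -0.13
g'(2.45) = 0.11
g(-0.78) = 0.08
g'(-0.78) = 0.10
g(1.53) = -0.30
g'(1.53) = 0.35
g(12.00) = 0.00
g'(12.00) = 0.00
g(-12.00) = 0.00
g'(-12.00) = 0.00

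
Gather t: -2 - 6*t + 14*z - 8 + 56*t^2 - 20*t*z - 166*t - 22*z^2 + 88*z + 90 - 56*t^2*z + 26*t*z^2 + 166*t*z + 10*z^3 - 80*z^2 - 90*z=t^2*(56 - 56*z) + t*(26*z^2 + 146*z - 172) + 10*z^3 - 102*z^2 + 12*z + 80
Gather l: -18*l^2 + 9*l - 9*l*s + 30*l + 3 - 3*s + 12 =-18*l^2 + l*(39 - 9*s) - 3*s + 15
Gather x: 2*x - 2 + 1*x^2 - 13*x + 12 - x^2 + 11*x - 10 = 0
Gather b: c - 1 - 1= c - 2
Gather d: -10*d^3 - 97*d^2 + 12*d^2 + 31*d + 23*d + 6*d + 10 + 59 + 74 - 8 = -10*d^3 - 85*d^2 + 60*d + 135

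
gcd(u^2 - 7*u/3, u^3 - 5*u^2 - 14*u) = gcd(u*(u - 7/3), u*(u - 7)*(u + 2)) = u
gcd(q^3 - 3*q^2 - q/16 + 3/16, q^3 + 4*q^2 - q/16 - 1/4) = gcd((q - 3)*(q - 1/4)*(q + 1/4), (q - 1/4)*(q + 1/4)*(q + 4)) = q^2 - 1/16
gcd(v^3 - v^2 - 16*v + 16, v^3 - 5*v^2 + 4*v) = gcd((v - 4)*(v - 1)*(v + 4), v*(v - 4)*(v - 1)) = v^2 - 5*v + 4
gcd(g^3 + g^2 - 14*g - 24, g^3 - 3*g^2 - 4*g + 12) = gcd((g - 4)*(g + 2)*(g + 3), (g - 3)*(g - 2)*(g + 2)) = g + 2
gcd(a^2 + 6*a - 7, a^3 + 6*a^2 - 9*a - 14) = a + 7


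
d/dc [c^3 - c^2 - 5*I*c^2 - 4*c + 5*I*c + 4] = 3*c^2 - 2*c - 10*I*c - 4 + 5*I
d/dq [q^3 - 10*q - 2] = 3*q^2 - 10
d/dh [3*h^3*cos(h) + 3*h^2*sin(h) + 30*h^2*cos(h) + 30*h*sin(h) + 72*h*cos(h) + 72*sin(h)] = -3*h^3*sin(h) - 30*h^2*sin(h) + 12*h^2*cos(h) - 66*h*sin(h) + 90*h*cos(h) + 30*sin(h) + 144*cos(h)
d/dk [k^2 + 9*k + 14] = 2*k + 9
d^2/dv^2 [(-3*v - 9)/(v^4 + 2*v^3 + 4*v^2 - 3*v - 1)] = 6*(-(v + 3)*(4*v^3 + 6*v^2 + 8*v - 3)^2 + (4*v^3 + 6*v^2 + 8*v + 2*(v + 3)*(3*v^2 + 3*v + 2) - 3)*(v^4 + 2*v^3 + 4*v^2 - 3*v - 1))/(v^4 + 2*v^3 + 4*v^2 - 3*v - 1)^3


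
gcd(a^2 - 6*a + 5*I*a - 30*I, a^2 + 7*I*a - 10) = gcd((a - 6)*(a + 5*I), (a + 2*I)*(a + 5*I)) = a + 5*I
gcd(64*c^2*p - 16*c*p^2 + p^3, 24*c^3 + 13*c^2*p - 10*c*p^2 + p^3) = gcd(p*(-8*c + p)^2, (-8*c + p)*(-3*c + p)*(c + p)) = -8*c + p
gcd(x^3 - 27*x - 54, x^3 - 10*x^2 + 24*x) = x - 6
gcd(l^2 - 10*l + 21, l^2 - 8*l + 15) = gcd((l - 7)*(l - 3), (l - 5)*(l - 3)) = l - 3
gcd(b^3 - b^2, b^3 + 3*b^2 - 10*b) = b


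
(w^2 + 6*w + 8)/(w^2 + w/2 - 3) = 2*(w + 4)/(2*w - 3)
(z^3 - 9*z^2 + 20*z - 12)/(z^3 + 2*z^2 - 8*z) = (z^2 - 7*z + 6)/(z*(z + 4))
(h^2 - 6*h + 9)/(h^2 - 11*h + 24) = (h - 3)/(h - 8)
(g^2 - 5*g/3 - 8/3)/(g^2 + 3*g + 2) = (g - 8/3)/(g + 2)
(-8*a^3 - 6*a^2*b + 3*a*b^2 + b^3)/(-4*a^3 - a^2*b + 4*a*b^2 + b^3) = (2*a - b)/(a - b)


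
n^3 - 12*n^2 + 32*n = n*(n - 8)*(n - 4)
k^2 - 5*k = k*(k - 5)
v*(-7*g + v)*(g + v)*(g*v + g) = -7*g^3*v^2 - 7*g^3*v - 6*g^2*v^3 - 6*g^2*v^2 + g*v^4 + g*v^3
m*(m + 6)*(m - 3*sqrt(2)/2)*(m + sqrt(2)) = m^4 - sqrt(2)*m^3/2 + 6*m^3 - 3*sqrt(2)*m^2 - 3*m^2 - 18*m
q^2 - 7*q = q*(q - 7)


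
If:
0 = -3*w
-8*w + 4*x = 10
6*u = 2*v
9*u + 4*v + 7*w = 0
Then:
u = 0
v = 0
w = 0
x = 5/2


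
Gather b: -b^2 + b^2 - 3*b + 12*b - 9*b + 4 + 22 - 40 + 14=0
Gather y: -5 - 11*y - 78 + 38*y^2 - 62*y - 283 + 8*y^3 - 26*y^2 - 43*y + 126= 8*y^3 + 12*y^2 - 116*y - 240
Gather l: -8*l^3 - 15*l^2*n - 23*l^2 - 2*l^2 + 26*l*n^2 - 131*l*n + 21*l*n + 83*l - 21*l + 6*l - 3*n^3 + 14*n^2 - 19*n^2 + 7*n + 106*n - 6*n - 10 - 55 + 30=-8*l^3 + l^2*(-15*n - 25) + l*(26*n^2 - 110*n + 68) - 3*n^3 - 5*n^2 + 107*n - 35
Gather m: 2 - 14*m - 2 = -14*m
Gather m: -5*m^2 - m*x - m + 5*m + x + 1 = -5*m^2 + m*(4 - x) + x + 1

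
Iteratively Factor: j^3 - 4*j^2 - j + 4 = (j + 1)*(j^2 - 5*j + 4) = (j - 1)*(j + 1)*(j - 4)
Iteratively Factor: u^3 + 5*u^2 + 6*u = (u + 2)*(u^2 + 3*u) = u*(u + 2)*(u + 3)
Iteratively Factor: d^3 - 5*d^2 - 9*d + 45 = (d - 5)*(d^2 - 9) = (d - 5)*(d + 3)*(d - 3)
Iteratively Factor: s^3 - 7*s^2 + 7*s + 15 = (s - 5)*(s^2 - 2*s - 3) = (s - 5)*(s - 3)*(s + 1)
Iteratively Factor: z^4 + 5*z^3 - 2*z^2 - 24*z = (z - 2)*(z^3 + 7*z^2 + 12*z) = z*(z - 2)*(z^2 + 7*z + 12) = z*(z - 2)*(z + 3)*(z + 4)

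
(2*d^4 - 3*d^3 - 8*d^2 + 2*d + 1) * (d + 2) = 2*d^5 + d^4 - 14*d^3 - 14*d^2 + 5*d + 2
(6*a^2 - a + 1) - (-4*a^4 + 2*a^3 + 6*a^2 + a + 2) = 4*a^4 - 2*a^3 - 2*a - 1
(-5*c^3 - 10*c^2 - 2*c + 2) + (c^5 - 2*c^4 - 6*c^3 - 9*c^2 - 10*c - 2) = c^5 - 2*c^4 - 11*c^3 - 19*c^2 - 12*c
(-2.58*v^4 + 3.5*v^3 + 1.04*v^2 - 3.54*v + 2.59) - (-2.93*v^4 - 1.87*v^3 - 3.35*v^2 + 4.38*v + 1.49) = 0.35*v^4 + 5.37*v^3 + 4.39*v^2 - 7.92*v + 1.1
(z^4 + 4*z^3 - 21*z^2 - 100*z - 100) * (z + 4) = z^5 + 8*z^4 - 5*z^3 - 184*z^2 - 500*z - 400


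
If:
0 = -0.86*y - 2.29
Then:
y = -2.66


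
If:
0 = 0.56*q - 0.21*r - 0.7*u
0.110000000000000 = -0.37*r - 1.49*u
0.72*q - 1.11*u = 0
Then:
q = -0.10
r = -0.05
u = -0.06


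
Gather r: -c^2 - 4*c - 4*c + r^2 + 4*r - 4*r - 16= -c^2 - 8*c + r^2 - 16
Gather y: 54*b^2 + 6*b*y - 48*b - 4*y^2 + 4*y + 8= 54*b^2 - 48*b - 4*y^2 + y*(6*b + 4) + 8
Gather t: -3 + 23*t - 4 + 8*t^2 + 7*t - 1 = 8*t^2 + 30*t - 8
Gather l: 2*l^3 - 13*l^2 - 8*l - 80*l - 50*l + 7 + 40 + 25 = 2*l^3 - 13*l^2 - 138*l + 72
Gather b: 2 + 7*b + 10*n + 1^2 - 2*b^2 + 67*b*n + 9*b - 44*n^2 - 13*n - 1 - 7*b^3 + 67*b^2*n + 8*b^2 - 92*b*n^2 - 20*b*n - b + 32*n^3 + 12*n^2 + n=-7*b^3 + b^2*(67*n + 6) + b*(-92*n^2 + 47*n + 15) + 32*n^3 - 32*n^2 - 2*n + 2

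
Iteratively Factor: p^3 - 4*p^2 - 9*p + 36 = (p - 4)*(p^2 - 9) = (p - 4)*(p + 3)*(p - 3)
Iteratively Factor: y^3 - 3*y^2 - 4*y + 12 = (y + 2)*(y^2 - 5*y + 6) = (y - 2)*(y + 2)*(y - 3)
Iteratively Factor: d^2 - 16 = (d - 4)*(d + 4)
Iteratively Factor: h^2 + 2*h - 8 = (h + 4)*(h - 2)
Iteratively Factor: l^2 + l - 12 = (l - 3)*(l + 4)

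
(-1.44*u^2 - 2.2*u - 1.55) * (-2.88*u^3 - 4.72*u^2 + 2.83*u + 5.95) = 4.1472*u^5 + 13.1328*u^4 + 10.7728*u^3 - 7.478*u^2 - 17.4765*u - 9.2225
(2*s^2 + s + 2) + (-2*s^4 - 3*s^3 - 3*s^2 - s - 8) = -2*s^4 - 3*s^3 - s^2 - 6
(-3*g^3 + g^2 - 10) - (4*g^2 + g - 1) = -3*g^3 - 3*g^2 - g - 9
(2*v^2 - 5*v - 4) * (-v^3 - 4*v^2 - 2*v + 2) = -2*v^5 - 3*v^4 + 20*v^3 + 30*v^2 - 2*v - 8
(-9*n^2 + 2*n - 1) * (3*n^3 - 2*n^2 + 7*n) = -27*n^5 + 24*n^4 - 70*n^3 + 16*n^2 - 7*n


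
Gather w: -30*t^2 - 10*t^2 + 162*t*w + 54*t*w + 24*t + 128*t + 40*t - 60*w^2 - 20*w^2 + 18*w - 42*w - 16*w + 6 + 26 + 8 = -40*t^2 + 192*t - 80*w^2 + w*(216*t - 40) + 40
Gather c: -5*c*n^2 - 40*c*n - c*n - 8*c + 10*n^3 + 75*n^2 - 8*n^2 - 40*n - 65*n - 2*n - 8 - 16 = c*(-5*n^2 - 41*n - 8) + 10*n^3 + 67*n^2 - 107*n - 24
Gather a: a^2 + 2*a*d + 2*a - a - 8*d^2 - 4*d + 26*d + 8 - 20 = a^2 + a*(2*d + 1) - 8*d^2 + 22*d - 12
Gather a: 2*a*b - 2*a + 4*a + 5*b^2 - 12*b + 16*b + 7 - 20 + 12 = a*(2*b + 2) + 5*b^2 + 4*b - 1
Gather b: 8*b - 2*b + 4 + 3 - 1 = 6*b + 6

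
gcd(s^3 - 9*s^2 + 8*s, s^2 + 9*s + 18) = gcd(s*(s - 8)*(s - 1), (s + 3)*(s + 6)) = 1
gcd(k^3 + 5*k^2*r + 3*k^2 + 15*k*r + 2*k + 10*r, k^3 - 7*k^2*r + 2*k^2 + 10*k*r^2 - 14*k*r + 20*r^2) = k + 2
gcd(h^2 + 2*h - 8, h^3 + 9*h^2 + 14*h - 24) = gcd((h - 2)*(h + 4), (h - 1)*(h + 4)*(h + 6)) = h + 4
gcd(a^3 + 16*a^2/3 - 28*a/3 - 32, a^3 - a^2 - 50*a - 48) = a + 6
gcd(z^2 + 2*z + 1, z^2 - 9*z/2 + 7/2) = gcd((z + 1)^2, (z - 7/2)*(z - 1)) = 1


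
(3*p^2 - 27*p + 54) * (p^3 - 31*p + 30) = 3*p^5 - 27*p^4 - 39*p^3 + 927*p^2 - 2484*p + 1620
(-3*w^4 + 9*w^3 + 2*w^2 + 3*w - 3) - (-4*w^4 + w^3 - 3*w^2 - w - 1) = w^4 + 8*w^3 + 5*w^2 + 4*w - 2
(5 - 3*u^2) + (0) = 5 - 3*u^2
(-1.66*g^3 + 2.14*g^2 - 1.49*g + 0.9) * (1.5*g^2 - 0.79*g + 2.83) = -2.49*g^5 + 4.5214*g^4 - 8.6234*g^3 + 8.5833*g^2 - 4.9277*g + 2.547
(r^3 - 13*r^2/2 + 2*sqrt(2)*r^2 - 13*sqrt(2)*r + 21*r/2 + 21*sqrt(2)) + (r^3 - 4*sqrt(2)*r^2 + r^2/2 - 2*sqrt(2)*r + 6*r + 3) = 2*r^3 - 6*r^2 - 2*sqrt(2)*r^2 - 15*sqrt(2)*r + 33*r/2 + 3 + 21*sqrt(2)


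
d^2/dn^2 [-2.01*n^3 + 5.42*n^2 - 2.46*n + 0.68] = 10.84 - 12.06*n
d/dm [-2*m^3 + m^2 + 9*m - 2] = -6*m^2 + 2*m + 9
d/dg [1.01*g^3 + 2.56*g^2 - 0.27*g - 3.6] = 3.03*g^2 + 5.12*g - 0.27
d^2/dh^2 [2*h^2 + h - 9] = 4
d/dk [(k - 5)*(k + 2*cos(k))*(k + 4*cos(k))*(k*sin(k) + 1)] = (5 - k)*(k + 2*cos(k))*(k*sin(k) + 1)*(4*sin(k) - 1) + (5 - k)*(k + 4*cos(k))*(k*sin(k) + 1)*(2*sin(k) - 1) + (k - 5)*(k + 2*cos(k))*(k + 4*cos(k))*(k*cos(k) + sin(k)) + (k + 2*cos(k))*(k + 4*cos(k))*(k*sin(k) + 1)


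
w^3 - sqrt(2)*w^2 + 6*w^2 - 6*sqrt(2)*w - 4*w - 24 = (w + 6)*(w - 2*sqrt(2))*(w + sqrt(2))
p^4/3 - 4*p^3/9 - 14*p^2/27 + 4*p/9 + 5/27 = (p/3 + 1/3)*(p - 5/3)*(p - 1)*(p + 1/3)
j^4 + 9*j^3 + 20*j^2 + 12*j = j*(j + 1)*(j + 2)*(j + 6)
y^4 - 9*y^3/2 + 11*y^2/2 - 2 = (y - 2)^2*(y - 1)*(y + 1/2)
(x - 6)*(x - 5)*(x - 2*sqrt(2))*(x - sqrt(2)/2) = x^4 - 11*x^3 - 5*sqrt(2)*x^3/2 + 32*x^2 + 55*sqrt(2)*x^2/2 - 75*sqrt(2)*x - 22*x + 60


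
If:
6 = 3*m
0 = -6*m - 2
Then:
No Solution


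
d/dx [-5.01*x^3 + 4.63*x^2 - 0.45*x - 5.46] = -15.03*x^2 + 9.26*x - 0.45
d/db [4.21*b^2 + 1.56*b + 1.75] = 8.42*b + 1.56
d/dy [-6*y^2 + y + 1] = 1 - 12*y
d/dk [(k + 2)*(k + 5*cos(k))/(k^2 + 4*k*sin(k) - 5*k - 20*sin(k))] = (-(k + 2)*(k + 5*cos(k))*(4*k*cos(k) + 2*k + 4*sin(k) - 20*cos(k) - 5) + (k - (k + 2)*(5*sin(k) - 1) + 5*cos(k))*(k^2 + 4*k*sin(k) - 5*k - 20*sin(k)))/((k - 5)^2*(k + 4*sin(k))^2)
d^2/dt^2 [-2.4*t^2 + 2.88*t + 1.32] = -4.80000000000000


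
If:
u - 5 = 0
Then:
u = 5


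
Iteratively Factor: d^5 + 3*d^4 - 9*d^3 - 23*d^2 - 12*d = (d + 1)*(d^4 + 2*d^3 - 11*d^2 - 12*d) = (d + 1)^2*(d^3 + d^2 - 12*d) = (d - 3)*(d + 1)^2*(d^2 + 4*d) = d*(d - 3)*(d + 1)^2*(d + 4)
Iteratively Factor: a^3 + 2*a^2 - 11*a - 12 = (a - 3)*(a^2 + 5*a + 4) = (a - 3)*(a + 1)*(a + 4)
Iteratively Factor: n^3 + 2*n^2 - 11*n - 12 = (n + 4)*(n^2 - 2*n - 3) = (n - 3)*(n + 4)*(n + 1)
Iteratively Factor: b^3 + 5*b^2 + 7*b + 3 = (b + 1)*(b^2 + 4*b + 3) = (b + 1)*(b + 3)*(b + 1)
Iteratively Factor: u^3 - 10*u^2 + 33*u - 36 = (u - 3)*(u^2 - 7*u + 12) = (u - 3)^2*(u - 4)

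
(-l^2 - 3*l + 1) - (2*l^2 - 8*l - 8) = -3*l^2 + 5*l + 9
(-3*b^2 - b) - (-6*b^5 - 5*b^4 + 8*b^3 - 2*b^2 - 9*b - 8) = 6*b^5 + 5*b^4 - 8*b^3 - b^2 + 8*b + 8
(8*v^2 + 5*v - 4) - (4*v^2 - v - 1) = 4*v^2 + 6*v - 3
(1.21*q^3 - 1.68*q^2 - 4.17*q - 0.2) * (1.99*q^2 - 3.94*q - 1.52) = 2.4079*q^5 - 8.1106*q^4 - 3.5183*q^3 + 18.5854*q^2 + 7.1264*q + 0.304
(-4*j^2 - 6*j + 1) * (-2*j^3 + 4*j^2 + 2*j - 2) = 8*j^5 - 4*j^4 - 34*j^3 + 14*j - 2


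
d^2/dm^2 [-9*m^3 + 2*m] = -54*m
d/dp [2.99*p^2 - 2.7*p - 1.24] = 5.98*p - 2.7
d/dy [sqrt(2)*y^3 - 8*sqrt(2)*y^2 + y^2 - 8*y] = 3*sqrt(2)*y^2 - 16*sqrt(2)*y + 2*y - 8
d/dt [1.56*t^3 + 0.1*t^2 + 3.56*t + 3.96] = 4.68*t^2 + 0.2*t + 3.56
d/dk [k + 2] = 1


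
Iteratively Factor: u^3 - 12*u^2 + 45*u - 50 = (u - 2)*(u^2 - 10*u + 25) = (u - 5)*(u - 2)*(u - 5)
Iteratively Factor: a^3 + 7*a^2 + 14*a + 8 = (a + 1)*(a^2 + 6*a + 8) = (a + 1)*(a + 2)*(a + 4)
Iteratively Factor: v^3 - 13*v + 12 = (v - 3)*(v^2 + 3*v - 4) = (v - 3)*(v - 1)*(v + 4)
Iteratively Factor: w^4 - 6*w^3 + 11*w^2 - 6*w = (w - 3)*(w^3 - 3*w^2 + 2*w) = w*(w - 3)*(w^2 - 3*w + 2) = w*(w - 3)*(w - 2)*(w - 1)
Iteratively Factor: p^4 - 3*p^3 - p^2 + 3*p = (p - 1)*(p^3 - 2*p^2 - 3*p) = (p - 3)*(p - 1)*(p^2 + p) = p*(p - 3)*(p - 1)*(p + 1)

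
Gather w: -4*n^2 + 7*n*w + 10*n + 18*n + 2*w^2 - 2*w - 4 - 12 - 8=-4*n^2 + 28*n + 2*w^2 + w*(7*n - 2) - 24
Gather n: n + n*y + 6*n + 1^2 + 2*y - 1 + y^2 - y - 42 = n*(y + 7) + y^2 + y - 42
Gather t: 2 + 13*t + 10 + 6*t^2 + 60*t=6*t^2 + 73*t + 12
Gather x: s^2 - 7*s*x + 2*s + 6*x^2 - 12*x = s^2 + 2*s + 6*x^2 + x*(-7*s - 12)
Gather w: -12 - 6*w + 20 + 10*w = 4*w + 8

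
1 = 1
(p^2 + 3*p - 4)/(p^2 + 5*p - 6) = (p + 4)/(p + 6)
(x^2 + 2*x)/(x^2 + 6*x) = (x + 2)/(x + 6)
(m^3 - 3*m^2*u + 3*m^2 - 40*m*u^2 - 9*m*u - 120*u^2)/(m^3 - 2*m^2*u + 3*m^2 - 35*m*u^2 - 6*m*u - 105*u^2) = (-m + 8*u)/(-m + 7*u)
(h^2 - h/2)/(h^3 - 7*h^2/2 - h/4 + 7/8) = 4*h/(4*h^2 - 12*h - 7)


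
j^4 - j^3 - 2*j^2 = j^2*(j - 2)*(j + 1)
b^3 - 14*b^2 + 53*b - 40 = (b - 8)*(b - 5)*(b - 1)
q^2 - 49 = (q - 7)*(q + 7)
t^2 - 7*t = t*(t - 7)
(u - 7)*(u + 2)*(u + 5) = u^3 - 39*u - 70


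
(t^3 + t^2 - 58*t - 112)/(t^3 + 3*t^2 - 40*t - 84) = (t - 8)/(t - 6)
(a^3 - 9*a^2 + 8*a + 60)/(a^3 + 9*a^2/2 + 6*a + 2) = 2*(a^2 - 11*a + 30)/(2*a^2 + 5*a + 2)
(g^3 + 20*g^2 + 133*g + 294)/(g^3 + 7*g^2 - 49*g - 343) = (g + 6)/(g - 7)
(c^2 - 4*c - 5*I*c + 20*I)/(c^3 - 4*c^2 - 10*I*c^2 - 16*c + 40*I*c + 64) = (c - 5*I)/(c^2 - 10*I*c - 16)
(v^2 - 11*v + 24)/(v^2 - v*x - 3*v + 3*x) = (8 - v)/(-v + x)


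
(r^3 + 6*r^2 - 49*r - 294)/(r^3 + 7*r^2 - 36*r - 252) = (r - 7)/(r - 6)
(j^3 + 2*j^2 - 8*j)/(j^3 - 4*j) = (j + 4)/(j + 2)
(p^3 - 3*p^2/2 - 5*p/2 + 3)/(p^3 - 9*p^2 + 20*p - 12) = (p + 3/2)/(p - 6)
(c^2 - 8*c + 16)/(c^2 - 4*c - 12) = (-c^2 + 8*c - 16)/(-c^2 + 4*c + 12)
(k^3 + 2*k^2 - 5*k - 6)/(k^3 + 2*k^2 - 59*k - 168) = (k^2 - k - 2)/(k^2 - k - 56)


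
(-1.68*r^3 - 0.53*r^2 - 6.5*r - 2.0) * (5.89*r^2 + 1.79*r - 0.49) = -9.8952*r^5 - 6.1289*r^4 - 38.4105*r^3 - 23.1553*r^2 - 0.395*r + 0.98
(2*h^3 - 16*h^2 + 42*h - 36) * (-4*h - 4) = -8*h^4 + 56*h^3 - 104*h^2 - 24*h + 144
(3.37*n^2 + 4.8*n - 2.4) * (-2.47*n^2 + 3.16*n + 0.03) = -8.3239*n^4 - 1.2068*n^3 + 21.1971*n^2 - 7.44*n - 0.072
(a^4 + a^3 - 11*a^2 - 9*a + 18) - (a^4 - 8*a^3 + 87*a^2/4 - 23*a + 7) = 9*a^3 - 131*a^2/4 + 14*a + 11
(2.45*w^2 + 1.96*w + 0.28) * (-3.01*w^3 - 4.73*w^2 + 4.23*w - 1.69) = -7.3745*w^5 - 17.4881*w^4 + 0.2499*w^3 + 2.8259*w^2 - 2.128*w - 0.4732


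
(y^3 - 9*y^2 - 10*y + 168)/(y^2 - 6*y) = y - 3 - 28/y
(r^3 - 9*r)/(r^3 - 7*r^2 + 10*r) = (r^2 - 9)/(r^2 - 7*r + 10)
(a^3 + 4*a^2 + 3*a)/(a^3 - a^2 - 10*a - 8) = a*(a + 3)/(a^2 - 2*a - 8)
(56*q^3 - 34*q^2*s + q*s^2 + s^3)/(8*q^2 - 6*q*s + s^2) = 7*q + s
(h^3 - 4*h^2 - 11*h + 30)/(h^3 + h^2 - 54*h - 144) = (h^2 - 7*h + 10)/(h^2 - 2*h - 48)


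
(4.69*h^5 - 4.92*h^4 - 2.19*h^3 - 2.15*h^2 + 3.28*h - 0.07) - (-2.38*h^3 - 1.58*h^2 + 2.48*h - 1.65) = 4.69*h^5 - 4.92*h^4 + 0.19*h^3 - 0.57*h^2 + 0.8*h + 1.58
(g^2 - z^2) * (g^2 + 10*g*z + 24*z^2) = g^4 + 10*g^3*z + 23*g^2*z^2 - 10*g*z^3 - 24*z^4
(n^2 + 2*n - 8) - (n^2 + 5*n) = -3*n - 8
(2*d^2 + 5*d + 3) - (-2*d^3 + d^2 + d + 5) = 2*d^3 + d^2 + 4*d - 2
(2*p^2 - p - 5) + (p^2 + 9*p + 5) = 3*p^2 + 8*p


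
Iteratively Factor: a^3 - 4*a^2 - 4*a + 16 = (a + 2)*(a^2 - 6*a + 8) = (a - 4)*(a + 2)*(a - 2)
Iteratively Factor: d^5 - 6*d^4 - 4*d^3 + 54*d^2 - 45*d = (d - 1)*(d^4 - 5*d^3 - 9*d^2 + 45*d) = d*(d - 1)*(d^3 - 5*d^2 - 9*d + 45) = d*(d - 3)*(d - 1)*(d^2 - 2*d - 15) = d*(d - 5)*(d - 3)*(d - 1)*(d + 3)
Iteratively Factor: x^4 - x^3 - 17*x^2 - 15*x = (x + 3)*(x^3 - 4*x^2 - 5*x) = (x + 1)*(x + 3)*(x^2 - 5*x) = (x - 5)*(x + 1)*(x + 3)*(x)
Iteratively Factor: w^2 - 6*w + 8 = (w - 4)*(w - 2)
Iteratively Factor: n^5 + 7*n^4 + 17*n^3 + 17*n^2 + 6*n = (n + 1)*(n^4 + 6*n^3 + 11*n^2 + 6*n) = (n + 1)*(n + 3)*(n^3 + 3*n^2 + 2*n) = n*(n + 1)*(n + 3)*(n^2 + 3*n + 2) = n*(n + 1)*(n + 2)*(n + 3)*(n + 1)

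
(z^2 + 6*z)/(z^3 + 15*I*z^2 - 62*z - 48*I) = z*(z + 6)/(z^3 + 15*I*z^2 - 62*z - 48*I)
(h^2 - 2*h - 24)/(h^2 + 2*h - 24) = (h^2 - 2*h - 24)/(h^2 + 2*h - 24)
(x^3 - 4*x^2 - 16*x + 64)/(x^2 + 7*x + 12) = (x^2 - 8*x + 16)/(x + 3)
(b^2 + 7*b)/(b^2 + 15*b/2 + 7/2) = 2*b/(2*b + 1)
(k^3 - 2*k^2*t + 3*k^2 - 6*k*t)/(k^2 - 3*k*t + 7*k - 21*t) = k*(k^2 - 2*k*t + 3*k - 6*t)/(k^2 - 3*k*t + 7*k - 21*t)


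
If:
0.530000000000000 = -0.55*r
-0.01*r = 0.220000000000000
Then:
No Solution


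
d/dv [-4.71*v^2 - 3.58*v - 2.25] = -9.42*v - 3.58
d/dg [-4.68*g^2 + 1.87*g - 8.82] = 1.87 - 9.36*g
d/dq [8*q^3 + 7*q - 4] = 24*q^2 + 7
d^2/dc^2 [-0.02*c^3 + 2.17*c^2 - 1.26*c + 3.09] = 4.34 - 0.12*c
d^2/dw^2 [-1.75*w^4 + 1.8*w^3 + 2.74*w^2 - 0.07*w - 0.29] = -21.0*w^2 + 10.8*w + 5.48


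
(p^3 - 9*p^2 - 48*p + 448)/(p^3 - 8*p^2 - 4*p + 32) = (p^2 - p - 56)/(p^2 - 4)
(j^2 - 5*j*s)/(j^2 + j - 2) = j*(j - 5*s)/(j^2 + j - 2)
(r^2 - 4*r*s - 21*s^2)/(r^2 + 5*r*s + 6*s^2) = (r - 7*s)/(r + 2*s)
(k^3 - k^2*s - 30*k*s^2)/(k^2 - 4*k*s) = (k^2 - k*s - 30*s^2)/(k - 4*s)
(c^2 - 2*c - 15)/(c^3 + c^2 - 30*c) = (c + 3)/(c*(c + 6))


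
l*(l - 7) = l^2 - 7*l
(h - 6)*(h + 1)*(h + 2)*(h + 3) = h^4 - 25*h^2 - 60*h - 36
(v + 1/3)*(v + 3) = v^2 + 10*v/3 + 1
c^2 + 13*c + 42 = (c + 6)*(c + 7)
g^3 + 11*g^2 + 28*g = g*(g + 4)*(g + 7)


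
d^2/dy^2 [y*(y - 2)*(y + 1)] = 6*y - 2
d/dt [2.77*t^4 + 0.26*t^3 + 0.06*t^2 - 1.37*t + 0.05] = 11.08*t^3 + 0.78*t^2 + 0.12*t - 1.37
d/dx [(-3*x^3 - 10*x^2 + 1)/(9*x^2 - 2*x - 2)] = (-27*x^4 + 12*x^3 + 38*x^2 + 22*x + 2)/(81*x^4 - 36*x^3 - 32*x^2 + 8*x + 4)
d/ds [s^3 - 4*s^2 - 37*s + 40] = 3*s^2 - 8*s - 37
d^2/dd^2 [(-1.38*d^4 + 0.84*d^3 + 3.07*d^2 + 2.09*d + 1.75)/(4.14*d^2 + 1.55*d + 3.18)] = (-47.305296*d^6 - 53.13276*d^5 - 128.900556*d^4 - 94.670508*d^3 - 205.156368*d^2 - 46.746612*d + 3.817466)/(70.957944*d^6 + 79.69914*d^5 + 193.350834*d^4 + 126.160235*d^3 + 148.515858*d^2 + 47.02266*d + 32.157432)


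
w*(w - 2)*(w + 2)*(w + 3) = w^4 + 3*w^3 - 4*w^2 - 12*w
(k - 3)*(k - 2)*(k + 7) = k^3 + 2*k^2 - 29*k + 42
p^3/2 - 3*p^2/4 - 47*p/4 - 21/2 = (p/2 + 1/2)*(p - 6)*(p + 7/2)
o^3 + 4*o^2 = o^2*(o + 4)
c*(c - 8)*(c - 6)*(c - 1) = c^4 - 15*c^3 + 62*c^2 - 48*c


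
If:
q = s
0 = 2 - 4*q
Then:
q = 1/2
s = 1/2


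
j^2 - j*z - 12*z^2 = (j - 4*z)*(j + 3*z)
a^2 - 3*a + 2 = (a - 2)*(a - 1)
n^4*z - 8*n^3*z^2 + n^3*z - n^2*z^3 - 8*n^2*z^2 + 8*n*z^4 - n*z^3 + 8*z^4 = (n - 8*z)*(n - z)*(n + z)*(n*z + z)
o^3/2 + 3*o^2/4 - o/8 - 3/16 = (o/2 + 1/4)*(o - 1/2)*(o + 3/2)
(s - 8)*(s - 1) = s^2 - 9*s + 8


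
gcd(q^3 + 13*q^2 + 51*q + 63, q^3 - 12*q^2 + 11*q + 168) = q + 3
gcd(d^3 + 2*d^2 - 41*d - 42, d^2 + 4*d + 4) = 1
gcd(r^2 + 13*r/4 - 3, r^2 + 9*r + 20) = r + 4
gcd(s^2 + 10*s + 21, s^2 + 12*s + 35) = s + 7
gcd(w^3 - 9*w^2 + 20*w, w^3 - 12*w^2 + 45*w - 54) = 1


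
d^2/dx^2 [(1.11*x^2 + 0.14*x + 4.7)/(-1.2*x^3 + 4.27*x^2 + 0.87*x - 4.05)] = (-3.1968*x^6 - 1.20960000000002*x^5 - 83.86488*x^4 + 463.698746*x^3 - 591.73689*x^2 + 17.76528*x - 207.07389)/(1.728*x^9 - 18.4464*x^8 + 61.88004*x^7 - 33.611203*x^6 - 169.376229*x^5 + 186.464646*x^4 + 148.662567*x^3 - 200.91969*x^2 - 42.810525*x + 66.430125)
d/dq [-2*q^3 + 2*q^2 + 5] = 2*q*(2 - 3*q)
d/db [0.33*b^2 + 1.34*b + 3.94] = 0.66*b + 1.34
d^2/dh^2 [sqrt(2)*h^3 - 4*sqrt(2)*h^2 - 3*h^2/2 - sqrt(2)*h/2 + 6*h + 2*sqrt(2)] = 6*sqrt(2)*h - 8*sqrt(2) - 3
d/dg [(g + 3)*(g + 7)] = 2*g + 10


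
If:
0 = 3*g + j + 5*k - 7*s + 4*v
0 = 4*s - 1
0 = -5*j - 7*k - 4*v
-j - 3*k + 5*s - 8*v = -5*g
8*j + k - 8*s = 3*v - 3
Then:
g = 829/1692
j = 281/1692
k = -17/36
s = 1/4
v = 349/564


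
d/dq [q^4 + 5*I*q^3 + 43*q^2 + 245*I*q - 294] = 4*q^3 + 15*I*q^2 + 86*q + 245*I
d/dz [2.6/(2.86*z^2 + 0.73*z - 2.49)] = (-14.872*z - 1.898)/(2.86*z^2 + 0.73*z - 2.49)^2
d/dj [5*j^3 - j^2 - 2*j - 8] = 15*j^2 - 2*j - 2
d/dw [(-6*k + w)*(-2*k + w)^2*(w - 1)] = (2*k - w)*((-6*k + w)*(2*k - w) + (2*k - w)*(w - 1) + 2*(6*k - w)*(w - 1))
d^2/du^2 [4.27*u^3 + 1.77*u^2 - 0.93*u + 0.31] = 25.62*u + 3.54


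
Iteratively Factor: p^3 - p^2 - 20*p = (p - 5)*(p^2 + 4*p) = (p - 5)*(p + 4)*(p)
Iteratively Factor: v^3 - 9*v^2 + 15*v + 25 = (v - 5)*(v^2 - 4*v - 5) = (v - 5)^2*(v + 1)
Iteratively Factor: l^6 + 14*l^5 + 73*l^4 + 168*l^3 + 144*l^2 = (l + 3)*(l^5 + 11*l^4 + 40*l^3 + 48*l^2) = l*(l + 3)*(l^4 + 11*l^3 + 40*l^2 + 48*l) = l^2*(l + 3)*(l^3 + 11*l^2 + 40*l + 48) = l^2*(l + 3)*(l + 4)*(l^2 + 7*l + 12) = l^2*(l + 3)*(l + 4)^2*(l + 3)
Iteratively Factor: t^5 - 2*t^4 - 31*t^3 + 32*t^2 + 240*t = (t - 5)*(t^4 + 3*t^3 - 16*t^2 - 48*t) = (t - 5)*(t + 3)*(t^3 - 16*t) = (t - 5)*(t + 3)*(t + 4)*(t^2 - 4*t) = t*(t - 5)*(t + 3)*(t + 4)*(t - 4)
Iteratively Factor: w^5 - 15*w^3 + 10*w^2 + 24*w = (w + 4)*(w^4 - 4*w^3 + w^2 + 6*w) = (w - 3)*(w + 4)*(w^3 - w^2 - 2*w) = (w - 3)*(w + 1)*(w + 4)*(w^2 - 2*w) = (w - 3)*(w - 2)*(w + 1)*(w + 4)*(w)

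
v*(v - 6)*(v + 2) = v^3 - 4*v^2 - 12*v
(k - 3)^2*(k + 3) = k^3 - 3*k^2 - 9*k + 27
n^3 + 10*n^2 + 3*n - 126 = (n - 3)*(n + 6)*(n + 7)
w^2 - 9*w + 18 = (w - 6)*(w - 3)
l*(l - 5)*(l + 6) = l^3 + l^2 - 30*l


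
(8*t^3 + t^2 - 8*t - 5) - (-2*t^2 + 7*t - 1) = 8*t^3 + 3*t^2 - 15*t - 4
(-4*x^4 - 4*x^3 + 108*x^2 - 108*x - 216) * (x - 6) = -4*x^5 + 20*x^4 + 132*x^3 - 756*x^2 + 432*x + 1296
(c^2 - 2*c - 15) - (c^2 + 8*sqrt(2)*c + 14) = -8*sqrt(2)*c - 2*c - 29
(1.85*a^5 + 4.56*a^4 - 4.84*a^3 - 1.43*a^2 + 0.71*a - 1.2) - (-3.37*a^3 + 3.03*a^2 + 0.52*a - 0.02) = 1.85*a^5 + 4.56*a^4 - 1.47*a^3 - 4.46*a^2 + 0.19*a - 1.18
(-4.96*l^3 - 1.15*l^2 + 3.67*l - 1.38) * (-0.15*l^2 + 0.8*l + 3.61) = 0.744*l^5 - 3.7955*l^4 - 19.3761*l^3 - 1.0085*l^2 + 12.1447*l - 4.9818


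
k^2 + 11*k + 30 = (k + 5)*(k + 6)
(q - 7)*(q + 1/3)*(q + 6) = q^3 - 2*q^2/3 - 127*q/3 - 14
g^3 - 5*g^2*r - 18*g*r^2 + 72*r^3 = (g - 6*r)*(g - 3*r)*(g + 4*r)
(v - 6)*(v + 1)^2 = v^3 - 4*v^2 - 11*v - 6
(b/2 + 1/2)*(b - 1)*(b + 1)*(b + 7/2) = b^4/2 + 9*b^3/4 + 5*b^2/4 - 9*b/4 - 7/4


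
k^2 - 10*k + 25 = (k - 5)^2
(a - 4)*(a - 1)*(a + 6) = a^3 + a^2 - 26*a + 24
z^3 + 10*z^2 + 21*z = z*(z + 3)*(z + 7)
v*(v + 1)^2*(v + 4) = v^4 + 6*v^3 + 9*v^2 + 4*v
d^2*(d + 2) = d^3 + 2*d^2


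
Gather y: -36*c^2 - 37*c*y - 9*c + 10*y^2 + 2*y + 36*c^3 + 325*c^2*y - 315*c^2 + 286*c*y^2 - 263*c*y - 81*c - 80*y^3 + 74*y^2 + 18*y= 36*c^3 - 351*c^2 - 90*c - 80*y^3 + y^2*(286*c + 84) + y*(325*c^2 - 300*c + 20)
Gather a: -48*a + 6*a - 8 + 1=-42*a - 7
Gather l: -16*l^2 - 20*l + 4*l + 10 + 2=-16*l^2 - 16*l + 12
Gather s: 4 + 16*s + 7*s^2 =7*s^2 + 16*s + 4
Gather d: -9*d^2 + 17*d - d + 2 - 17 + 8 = -9*d^2 + 16*d - 7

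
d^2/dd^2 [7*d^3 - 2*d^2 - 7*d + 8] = 42*d - 4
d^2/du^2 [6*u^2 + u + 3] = 12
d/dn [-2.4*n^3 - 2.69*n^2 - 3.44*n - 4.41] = -7.2*n^2 - 5.38*n - 3.44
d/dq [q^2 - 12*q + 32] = 2*q - 12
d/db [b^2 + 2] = 2*b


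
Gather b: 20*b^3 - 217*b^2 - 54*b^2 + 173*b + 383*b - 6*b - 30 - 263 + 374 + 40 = 20*b^3 - 271*b^2 + 550*b + 121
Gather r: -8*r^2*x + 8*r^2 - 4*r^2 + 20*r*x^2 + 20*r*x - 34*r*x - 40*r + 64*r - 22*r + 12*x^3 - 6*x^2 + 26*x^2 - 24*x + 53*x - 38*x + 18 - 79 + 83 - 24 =r^2*(4 - 8*x) + r*(20*x^2 - 14*x + 2) + 12*x^3 + 20*x^2 - 9*x - 2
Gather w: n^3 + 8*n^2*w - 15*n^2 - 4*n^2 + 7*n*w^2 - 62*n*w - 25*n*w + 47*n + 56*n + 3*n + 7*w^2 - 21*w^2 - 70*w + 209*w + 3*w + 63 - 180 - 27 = n^3 - 19*n^2 + 106*n + w^2*(7*n - 14) + w*(8*n^2 - 87*n + 142) - 144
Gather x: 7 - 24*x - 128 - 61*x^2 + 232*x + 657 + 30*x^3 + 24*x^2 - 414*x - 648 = 30*x^3 - 37*x^2 - 206*x - 112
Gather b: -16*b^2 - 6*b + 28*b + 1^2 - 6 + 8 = -16*b^2 + 22*b + 3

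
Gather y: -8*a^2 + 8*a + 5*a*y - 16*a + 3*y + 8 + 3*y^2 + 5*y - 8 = -8*a^2 - 8*a + 3*y^2 + y*(5*a + 8)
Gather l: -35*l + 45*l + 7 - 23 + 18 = 10*l + 2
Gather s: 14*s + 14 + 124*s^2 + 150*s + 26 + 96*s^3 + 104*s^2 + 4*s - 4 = 96*s^3 + 228*s^2 + 168*s + 36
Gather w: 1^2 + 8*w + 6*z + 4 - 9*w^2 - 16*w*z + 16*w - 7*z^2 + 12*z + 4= -9*w^2 + w*(24 - 16*z) - 7*z^2 + 18*z + 9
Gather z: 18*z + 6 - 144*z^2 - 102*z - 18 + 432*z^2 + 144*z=288*z^2 + 60*z - 12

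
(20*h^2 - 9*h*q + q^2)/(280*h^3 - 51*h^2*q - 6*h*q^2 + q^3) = (-4*h + q)/(-56*h^2 - h*q + q^2)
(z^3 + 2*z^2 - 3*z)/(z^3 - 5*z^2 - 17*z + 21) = z/(z - 7)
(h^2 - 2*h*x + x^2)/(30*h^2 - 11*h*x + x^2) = (h^2 - 2*h*x + x^2)/(30*h^2 - 11*h*x + x^2)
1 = 1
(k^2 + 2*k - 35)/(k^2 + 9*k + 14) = (k - 5)/(k + 2)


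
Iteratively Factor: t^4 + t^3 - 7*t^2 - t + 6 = (t - 2)*(t^3 + 3*t^2 - t - 3) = (t - 2)*(t + 3)*(t^2 - 1) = (t - 2)*(t - 1)*(t + 3)*(t + 1)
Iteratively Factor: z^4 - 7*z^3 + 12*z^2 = (z - 3)*(z^3 - 4*z^2) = z*(z - 3)*(z^2 - 4*z) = z^2*(z - 3)*(z - 4)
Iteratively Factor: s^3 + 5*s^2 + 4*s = (s + 4)*(s^2 + s) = s*(s + 4)*(s + 1)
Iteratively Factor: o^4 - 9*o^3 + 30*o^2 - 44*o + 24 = (o - 2)*(o^3 - 7*o^2 + 16*o - 12) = (o - 3)*(o - 2)*(o^2 - 4*o + 4) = (o - 3)*(o - 2)^2*(o - 2)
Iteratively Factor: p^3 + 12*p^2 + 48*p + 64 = (p + 4)*(p^2 + 8*p + 16) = (p + 4)^2*(p + 4)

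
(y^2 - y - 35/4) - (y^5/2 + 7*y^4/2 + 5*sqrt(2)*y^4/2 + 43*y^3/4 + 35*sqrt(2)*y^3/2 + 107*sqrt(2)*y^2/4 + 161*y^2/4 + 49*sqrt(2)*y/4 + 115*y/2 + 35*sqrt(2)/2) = -y^5/2 - 5*sqrt(2)*y^4/2 - 7*y^4/2 - 35*sqrt(2)*y^3/2 - 43*y^3/4 - 157*y^2/4 - 107*sqrt(2)*y^2/4 - 117*y/2 - 49*sqrt(2)*y/4 - 35*sqrt(2)/2 - 35/4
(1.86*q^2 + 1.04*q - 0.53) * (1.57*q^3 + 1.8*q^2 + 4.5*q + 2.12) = 2.9202*q^5 + 4.9808*q^4 + 9.4099*q^3 + 7.6692*q^2 - 0.1802*q - 1.1236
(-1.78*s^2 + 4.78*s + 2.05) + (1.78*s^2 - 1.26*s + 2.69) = 3.52*s + 4.74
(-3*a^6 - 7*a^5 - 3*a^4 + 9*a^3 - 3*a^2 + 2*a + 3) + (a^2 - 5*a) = -3*a^6 - 7*a^5 - 3*a^4 + 9*a^3 - 2*a^2 - 3*a + 3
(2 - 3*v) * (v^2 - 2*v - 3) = -3*v^3 + 8*v^2 + 5*v - 6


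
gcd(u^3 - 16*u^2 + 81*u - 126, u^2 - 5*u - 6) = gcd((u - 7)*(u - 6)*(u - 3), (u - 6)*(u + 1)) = u - 6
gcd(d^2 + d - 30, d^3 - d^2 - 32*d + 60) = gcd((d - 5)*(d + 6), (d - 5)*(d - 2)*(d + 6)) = d^2 + d - 30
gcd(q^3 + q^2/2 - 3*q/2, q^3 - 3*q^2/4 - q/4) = q^2 - q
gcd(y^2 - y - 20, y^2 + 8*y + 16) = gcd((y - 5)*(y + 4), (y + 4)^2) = y + 4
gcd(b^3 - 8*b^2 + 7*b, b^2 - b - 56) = 1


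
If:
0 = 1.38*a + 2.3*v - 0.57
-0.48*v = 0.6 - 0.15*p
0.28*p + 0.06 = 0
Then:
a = 2.61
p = -0.21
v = -1.32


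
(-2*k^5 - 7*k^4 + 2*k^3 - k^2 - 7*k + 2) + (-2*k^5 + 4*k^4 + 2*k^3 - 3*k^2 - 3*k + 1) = -4*k^5 - 3*k^4 + 4*k^3 - 4*k^2 - 10*k + 3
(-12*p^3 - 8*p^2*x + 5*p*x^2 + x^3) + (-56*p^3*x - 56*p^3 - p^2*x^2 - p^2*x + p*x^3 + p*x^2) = -56*p^3*x - 68*p^3 - p^2*x^2 - 9*p^2*x + p*x^3 + 6*p*x^2 + x^3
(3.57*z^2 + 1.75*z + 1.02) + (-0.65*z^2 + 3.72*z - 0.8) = 2.92*z^2 + 5.47*z + 0.22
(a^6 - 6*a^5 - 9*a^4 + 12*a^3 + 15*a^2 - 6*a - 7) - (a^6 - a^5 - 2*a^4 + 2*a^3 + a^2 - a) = -5*a^5 - 7*a^4 + 10*a^3 + 14*a^2 - 5*a - 7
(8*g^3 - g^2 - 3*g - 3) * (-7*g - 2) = -56*g^4 - 9*g^3 + 23*g^2 + 27*g + 6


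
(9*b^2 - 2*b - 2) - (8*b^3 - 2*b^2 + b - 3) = -8*b^3 + 11*b^2 - 3*b + 1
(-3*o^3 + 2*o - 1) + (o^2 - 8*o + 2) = -3*o^3 + o^2 - 6*o + 1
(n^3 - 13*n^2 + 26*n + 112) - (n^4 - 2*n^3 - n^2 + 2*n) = -n^4 + 3*n^3 - 12*n^2 + 24*n + 112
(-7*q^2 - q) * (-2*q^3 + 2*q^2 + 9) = 14*q^5 - 12*q^4 - 2*q^3 - 63*q^2 - 9*q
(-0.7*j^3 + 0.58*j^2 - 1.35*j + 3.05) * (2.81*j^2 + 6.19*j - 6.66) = -1.967*j^5 - 2.7032*j^4 + 4.4587*j^3 - 3.6488*j^2 + 27.8705*j - 20.313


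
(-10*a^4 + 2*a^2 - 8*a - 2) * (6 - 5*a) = 50*a^5 - 60*a^4 - 10*a^3 + 52*a^2 - 38*a - 12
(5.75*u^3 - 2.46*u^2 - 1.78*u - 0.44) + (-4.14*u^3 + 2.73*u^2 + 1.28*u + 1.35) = 1.61*u^3 + 0.27*u^2 - 0.5*u + 0.91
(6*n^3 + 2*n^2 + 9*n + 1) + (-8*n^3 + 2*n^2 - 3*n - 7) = -2*n^3 + 4*n^2 + 6*n - 6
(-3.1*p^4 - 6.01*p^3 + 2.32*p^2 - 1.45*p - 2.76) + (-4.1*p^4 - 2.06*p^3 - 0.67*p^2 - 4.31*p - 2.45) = -7.2*p^4 - 8.07*p^3 + 1.65*p^2 - 5.76*p - 5.21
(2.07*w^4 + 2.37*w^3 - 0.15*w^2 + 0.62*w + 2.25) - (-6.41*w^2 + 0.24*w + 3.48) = 2.07*w^4 + 2.37*w^3 + 6.26*w^2 + 0.38*w - 1.23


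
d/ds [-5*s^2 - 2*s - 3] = -10*s - 2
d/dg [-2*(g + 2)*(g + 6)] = -4*g - 16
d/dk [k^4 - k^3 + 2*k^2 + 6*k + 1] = 4*k^3 - 3*k^2 + 4*k + 6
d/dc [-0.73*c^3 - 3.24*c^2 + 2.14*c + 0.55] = -2.19*c^2 - 6.48*c + 2.14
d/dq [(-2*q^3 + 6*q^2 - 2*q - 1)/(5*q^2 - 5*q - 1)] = (-10*q^4 + 20*q^3 - 14*q^2 - 2*q - 3)/(25*q^4 - 50*q^3 + 15*q^2 + 10*q + 1)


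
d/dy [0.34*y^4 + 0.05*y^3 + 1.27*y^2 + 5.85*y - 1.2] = 1.36*y^3 + 0.15*y^2 + 2.54*y + 5.85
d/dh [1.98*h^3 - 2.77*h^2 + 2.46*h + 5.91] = 5.94*h^2 - 5.54*h + 2.46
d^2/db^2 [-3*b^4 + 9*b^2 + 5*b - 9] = 18 - 36*b^2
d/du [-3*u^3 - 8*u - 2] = -9*u^2 - 8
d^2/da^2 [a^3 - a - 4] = 6*a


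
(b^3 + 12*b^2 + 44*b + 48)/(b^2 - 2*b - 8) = (b^2 + 10*b + 24)/(b - 4)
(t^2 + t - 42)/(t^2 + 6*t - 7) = (t - 6)/(t - 1)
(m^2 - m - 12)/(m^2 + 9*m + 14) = (m^2 - m - 12)/(m^2 + 9*m + 14)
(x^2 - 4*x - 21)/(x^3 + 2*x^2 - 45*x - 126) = 1/(x + 6)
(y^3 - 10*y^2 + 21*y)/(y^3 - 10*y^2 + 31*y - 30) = y*(y - 7)/(y^2 - 7*y + 10)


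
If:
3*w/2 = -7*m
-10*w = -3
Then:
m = -9/140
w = 3/10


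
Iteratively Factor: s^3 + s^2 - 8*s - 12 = (s + 2)*(s^2 - s - 6) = (s - 3)*(s + 2)*(s + 2)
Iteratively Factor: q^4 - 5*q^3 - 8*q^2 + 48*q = (q - 4)*(q^3 - q^2 - 12*q) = q*(q - 4)*(q^2 - q - 12) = q*(q - 4)^2*(q + 3)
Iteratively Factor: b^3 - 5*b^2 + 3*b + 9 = (b + 1)*(b^2 - 6*b + 9) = (b - 3)*(b + 1)*(b - 3)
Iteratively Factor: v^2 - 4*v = (v - 4)*(v)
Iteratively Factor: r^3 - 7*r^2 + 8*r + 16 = (r - 4)*(r^2 - 3*r - 4) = (r - 4)^2*(r + 1)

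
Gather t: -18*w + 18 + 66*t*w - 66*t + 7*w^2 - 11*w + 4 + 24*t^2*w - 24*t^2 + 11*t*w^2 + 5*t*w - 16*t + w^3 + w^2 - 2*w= t^2*(24*w - 24) + t*(11*w^2 + 71*w - 82) + w^3 + 8*w^2 - 31*w + 22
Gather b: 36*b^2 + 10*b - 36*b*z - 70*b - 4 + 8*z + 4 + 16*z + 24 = 36*b^2 + b*(-36*z - 60) + 24*z + 24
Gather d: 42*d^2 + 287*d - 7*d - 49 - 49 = 42*d^2 + 280*d - 98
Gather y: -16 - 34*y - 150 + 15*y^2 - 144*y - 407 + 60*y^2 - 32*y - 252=75*y^2 - 210*y - 825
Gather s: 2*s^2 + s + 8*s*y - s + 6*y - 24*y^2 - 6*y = 2*s^2 + 8*s*y - 24*y^2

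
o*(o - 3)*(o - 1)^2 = o^4 - 5*o^3 + 7*o^2 - 3*o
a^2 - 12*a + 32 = (a - 8)*(a - 4)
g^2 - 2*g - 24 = (g - 6)*(g + 4)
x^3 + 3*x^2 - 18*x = x*(x - 3)*(x + 6)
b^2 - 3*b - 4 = (b - 4)*(b + 1)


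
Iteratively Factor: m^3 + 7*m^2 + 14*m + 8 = (m + 4)*(m^2 + 3*m + 2) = (m + 1)*(m + 4)*(m + 2)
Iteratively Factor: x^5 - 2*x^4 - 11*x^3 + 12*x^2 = (x + 3)*(x^4 - 5*x^3 + 4*x^2) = (x - 1)*(x + 3)*(x^3 - 4*x^2) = (x - 4)*(x - 1)*(x + 3)*(x^2) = x*(x - 4)*(x - 1)*(x + 3)*(x)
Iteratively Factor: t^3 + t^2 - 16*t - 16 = (t + 1)*(t^2 - 16) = (t - 4)*(t + 1)*(t + 4)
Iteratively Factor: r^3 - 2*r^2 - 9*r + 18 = (r - 3)*(r^2 + r - 6) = (r - 3)*(r - 2)*(r + 3)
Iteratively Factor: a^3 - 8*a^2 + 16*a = (a - 4)*(a^2 - 4*a) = a*(a - 4)*(a - 4)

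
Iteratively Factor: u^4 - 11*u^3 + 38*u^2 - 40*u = (u)*(u^3 - 11*u^2 + 38*u - 40) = u*(u - 4)*(u^2 - 7*u + 10) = u*(u - 5)*(u - 4)*(u - 2)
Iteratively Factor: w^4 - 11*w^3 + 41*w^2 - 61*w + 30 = (w - 1)*(w^3 - 10*w^2 + 31*w - 30) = (w - 3)*(w - 1)*(w^2 - 7*w + 10) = (w - 5)*(w - 3)*(w - 1)*(w - 2)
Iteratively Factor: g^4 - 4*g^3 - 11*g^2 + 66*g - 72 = (g - 3)*(g^3 - g^2 - 14*g + 24) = (g - 3)*(g + 4)*(g^2 - 5*g + 6) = (g - 3)^2*(g + 4)*(g - 2)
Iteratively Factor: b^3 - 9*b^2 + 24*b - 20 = (b - 2)*(b^2 - 7*b + 10) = (b - 2)^2*(b - 5)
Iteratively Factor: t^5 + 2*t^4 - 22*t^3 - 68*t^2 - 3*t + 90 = (t - 5)*(t^4 + 7*t^3 + 13*t^2 - 3*t - 18) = (t - 5)*(t - 1)*(t^3 + 8*t^2 + 21*t + 18) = (t - 5)*(t - 1)*(t + 2)*(t^2 + 6*t + 9) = (t - 5)*(t - 1)*(t + 2)*(t + 3)*(t + 3)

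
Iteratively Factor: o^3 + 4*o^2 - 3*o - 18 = (o - 2)*(o^2 + 6*o + 9) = (o - 2)*(o + 3)*(o + 3)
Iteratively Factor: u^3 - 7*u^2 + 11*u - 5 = (u - 5)*(u^2 - 2*u + 1) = (u - 5)*(u - 1)*(u - 1)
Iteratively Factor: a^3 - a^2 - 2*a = (a + 1)*(a^2 - 2*a) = a*(a + 1)*(a - 2)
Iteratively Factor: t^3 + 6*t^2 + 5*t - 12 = (t + 3)*(t^2 + 3*t - 4) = (t - 1)*(t + 3)*(t + 4)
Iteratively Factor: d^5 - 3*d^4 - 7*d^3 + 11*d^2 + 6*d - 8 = (d - 4)*(d^4 + d^3 - 3*d^2 - d + 2) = (d - 4)*(d + 2)*(d^3 - d^2 - d + 1) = (d - 4)*(d + 1)*(d + 2)*(d^2 - 2*d + 1) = (d - 4)*(d - 1)*(d + 1)*(d + 2)*(d - 1)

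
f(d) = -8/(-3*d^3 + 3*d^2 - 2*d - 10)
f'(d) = -8*(9*d^2 - 6*d + 2)/(-3*d^3 + 3*d^2 - 2*d - 10)^2 = 8*(-9*d^2 + 6*d - 2)/(3*d^3 - 3*d^2 + 2*d + 10)^2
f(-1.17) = -6.39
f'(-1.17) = -108.99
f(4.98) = 0.03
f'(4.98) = -0.02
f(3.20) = 0.10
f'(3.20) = -0.09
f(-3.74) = -0.04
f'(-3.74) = -0.03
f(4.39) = 0.04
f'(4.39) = -0.03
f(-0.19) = 0.84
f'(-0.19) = -0.31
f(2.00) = 0.31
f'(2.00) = -0.31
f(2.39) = 0.21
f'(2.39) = -0.21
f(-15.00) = 0.00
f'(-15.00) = 0.00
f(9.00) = 0.00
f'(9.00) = 0.00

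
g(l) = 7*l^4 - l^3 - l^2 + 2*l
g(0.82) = 3.58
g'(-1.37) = -72.89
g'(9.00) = 20153.00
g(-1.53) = 36.54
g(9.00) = 45135.00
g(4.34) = 2391.56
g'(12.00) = 47930.00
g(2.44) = 232.52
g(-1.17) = 11.01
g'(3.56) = 1220.16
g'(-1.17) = -44.61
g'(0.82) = 13.78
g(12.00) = 143304.00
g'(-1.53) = -102.25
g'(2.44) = 386.01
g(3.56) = 1073.67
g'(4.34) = 2225.72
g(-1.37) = 22.61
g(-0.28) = -0.57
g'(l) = 28*l^3 - 3*l^2 - 2*l + 2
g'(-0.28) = 1.71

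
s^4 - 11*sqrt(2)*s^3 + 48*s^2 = s^2*(s - 8*sqrt(2))*(s - 3*sqrt(2))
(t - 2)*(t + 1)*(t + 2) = t^3 + t^2 - 4*t - 4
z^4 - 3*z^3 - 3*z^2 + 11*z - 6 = (z - 3)*(z - 1)^2*(z + 2)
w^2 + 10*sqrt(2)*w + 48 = (w + 4*sqrt(2))*(w + 6*sqrt(2))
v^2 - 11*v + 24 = (v - 8)*(v - 3)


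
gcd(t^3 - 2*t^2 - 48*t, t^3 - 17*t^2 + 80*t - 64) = t - 8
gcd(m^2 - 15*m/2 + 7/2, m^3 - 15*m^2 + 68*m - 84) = m - 7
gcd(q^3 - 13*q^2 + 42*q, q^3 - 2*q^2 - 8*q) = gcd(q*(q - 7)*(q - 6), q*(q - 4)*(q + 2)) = q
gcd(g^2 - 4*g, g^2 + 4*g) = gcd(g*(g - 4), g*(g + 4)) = g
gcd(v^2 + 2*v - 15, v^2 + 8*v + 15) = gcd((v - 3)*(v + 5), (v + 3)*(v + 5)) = v + 5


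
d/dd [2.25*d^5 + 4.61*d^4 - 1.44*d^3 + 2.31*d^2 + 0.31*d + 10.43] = 11.25*d^4 + 18.44*d^3 - 4.32*d^2 + 4.62*d + 0.31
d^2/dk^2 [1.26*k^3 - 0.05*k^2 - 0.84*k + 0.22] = 7.56*k - 0.1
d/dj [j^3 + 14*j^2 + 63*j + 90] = 3*j^2 + 28*j + 63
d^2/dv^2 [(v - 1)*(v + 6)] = 2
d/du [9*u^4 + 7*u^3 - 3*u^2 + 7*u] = 36*u^3 + 21*u^2 - 6*u + 7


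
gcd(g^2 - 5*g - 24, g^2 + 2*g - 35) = 1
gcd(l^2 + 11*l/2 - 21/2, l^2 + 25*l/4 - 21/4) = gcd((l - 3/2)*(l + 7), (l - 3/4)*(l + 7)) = l + 7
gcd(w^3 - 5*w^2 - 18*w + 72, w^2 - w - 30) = w - 6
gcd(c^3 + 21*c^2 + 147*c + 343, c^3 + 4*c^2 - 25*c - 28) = c + 7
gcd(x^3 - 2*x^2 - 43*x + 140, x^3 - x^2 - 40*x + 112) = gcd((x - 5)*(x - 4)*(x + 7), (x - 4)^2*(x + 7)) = x^2 + 3*x - 28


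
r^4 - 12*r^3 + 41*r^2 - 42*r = r*(r - 7)*(r - 3)*(r - 2)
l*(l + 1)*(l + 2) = l^3 + 3*l^2 + 2*l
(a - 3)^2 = a^2 - 6*a + 9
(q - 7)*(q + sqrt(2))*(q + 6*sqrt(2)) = q^3 - 7*q^2 + 7*sqrt(2)*q^2 - 49*sqrt(2)*q + 12*q - 84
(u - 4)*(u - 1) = u^2 - 5*u + 4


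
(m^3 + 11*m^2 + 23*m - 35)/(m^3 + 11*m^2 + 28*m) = (m^2 + 4*m - 5)/(m*(m + 4))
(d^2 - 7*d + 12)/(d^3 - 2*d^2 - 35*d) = (-d^2 + 7*d - 12)/(d*(-d^2 + 2*d + 35))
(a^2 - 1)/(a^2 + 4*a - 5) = (a + 1)/(a + 5)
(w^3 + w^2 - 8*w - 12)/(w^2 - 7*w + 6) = (w^3 + w^2 - 8*w - 12)/(w^2 - 7*w + 6)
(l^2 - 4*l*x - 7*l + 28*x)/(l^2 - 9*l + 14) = (l - 4*x)/(l - 2)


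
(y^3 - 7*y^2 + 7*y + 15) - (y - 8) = y^3 - 7*y^2 + 6*y + 23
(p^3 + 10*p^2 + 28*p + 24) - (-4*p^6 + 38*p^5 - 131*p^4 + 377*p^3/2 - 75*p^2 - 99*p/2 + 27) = 4*p^6 - 38*p^5 + 131*p^4 - 375*p^3/2 + 85*p^2 + 155*p/2 - 3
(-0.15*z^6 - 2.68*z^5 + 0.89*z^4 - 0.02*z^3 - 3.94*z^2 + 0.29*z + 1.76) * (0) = 0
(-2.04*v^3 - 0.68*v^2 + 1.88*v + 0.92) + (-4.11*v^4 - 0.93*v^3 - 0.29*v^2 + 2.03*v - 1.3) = -4.11*v^4 - 2.97*v^3 - 0.97*v^2 + 3.91*v - 0.38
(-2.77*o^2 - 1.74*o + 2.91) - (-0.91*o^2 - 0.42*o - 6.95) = -1.86*o^2 - 1.32*o + 9.86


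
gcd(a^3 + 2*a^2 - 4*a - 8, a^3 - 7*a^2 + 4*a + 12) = a - 2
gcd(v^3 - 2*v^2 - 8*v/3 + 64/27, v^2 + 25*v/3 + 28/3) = v + 4/3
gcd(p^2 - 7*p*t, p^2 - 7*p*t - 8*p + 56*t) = p - 7*t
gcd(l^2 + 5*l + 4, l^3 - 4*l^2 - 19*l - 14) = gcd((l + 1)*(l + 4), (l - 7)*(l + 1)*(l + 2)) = l + 1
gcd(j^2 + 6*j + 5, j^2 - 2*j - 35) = j + 5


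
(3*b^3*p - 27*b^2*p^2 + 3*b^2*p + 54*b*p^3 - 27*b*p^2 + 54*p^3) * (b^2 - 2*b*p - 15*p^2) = 3*b^5*p - 33*b^4*p^2 + 3*b^4*p + 63*b^3*p^3 - 33*b^3*p^2 + 297*b^2*p^4 + 63*b^2*p^3 - 810*b*p^5 + 297*b*p^4 - 810*p^5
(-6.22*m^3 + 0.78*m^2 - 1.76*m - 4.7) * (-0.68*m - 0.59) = 4.2296*m^4 + 3.1394*m^3 + 0.7366*m^2 + 4.2344*m + 2.773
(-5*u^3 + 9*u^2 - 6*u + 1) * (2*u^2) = -10*u^5 + 18*u^4 - 12*u^3 + 2*u^2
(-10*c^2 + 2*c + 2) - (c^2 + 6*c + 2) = -11*c^2 - 4*c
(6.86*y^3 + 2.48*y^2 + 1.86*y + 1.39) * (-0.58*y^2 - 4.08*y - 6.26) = -3.9788*y^5 - 29.4272*y^4 - 54.1408*y^3 - 23.9198*y^2 - 17.3148*y - 8.7014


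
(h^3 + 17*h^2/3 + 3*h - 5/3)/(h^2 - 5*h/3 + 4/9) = 3*(h^2 + 6*h + 5)/(3*h - 4)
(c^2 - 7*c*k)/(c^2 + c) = (c - 7*k)/(c + 1)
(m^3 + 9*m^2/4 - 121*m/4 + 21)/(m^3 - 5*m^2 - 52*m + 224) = (m - 3/4)/(m - 8)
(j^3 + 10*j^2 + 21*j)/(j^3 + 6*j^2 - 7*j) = (j + 3)/(j - 1)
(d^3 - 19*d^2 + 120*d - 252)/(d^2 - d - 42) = (d^2 - 12*d + 36)/(d + 6)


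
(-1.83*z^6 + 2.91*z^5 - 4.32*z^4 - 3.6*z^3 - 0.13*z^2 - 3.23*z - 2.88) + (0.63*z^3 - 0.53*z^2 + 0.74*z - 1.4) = -1.83*z^6 + 2.91*z^5 - 4.32*z^4 - 2.97*z^3 - 0.66*z^2 - 2.49*z - 4.28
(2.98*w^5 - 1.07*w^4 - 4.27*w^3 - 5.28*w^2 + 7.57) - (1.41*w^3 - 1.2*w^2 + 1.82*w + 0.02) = 2.98*w^5 - 1.07*w^4 - 5.68*w^3 - 4.08*w^2 - 1.82*w + 7.55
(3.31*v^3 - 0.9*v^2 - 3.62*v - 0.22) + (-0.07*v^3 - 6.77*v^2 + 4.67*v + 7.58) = 3.24*v^3 - 7.67*v^2 + 1.05*v + 7.36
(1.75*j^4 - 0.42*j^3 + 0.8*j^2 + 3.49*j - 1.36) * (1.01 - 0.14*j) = -0.245*j^5 + 1.8263*j^4 - 0.5362*j^3 + 0.3194*j^2 + 3.7153*j - 1.3736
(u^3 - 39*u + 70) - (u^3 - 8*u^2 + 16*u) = 8*u^2 - 55*u + 70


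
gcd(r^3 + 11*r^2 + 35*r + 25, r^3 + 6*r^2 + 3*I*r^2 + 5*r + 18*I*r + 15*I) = r^2 + 6*r + 5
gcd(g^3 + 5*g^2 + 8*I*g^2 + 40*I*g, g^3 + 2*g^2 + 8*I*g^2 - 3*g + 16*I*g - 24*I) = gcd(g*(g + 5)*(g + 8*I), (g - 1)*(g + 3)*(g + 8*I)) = g + 8*I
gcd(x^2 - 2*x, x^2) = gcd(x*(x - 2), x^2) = x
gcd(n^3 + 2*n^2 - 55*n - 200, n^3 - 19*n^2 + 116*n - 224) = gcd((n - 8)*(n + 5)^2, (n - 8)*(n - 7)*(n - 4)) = n - 8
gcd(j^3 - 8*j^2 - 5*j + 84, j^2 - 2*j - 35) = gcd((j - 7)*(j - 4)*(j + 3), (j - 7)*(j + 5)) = j - 7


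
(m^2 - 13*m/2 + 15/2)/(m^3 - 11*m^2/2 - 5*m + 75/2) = (2*m - 3)/(2*m^2 - m - 15)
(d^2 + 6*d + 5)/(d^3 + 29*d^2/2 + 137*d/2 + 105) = 2*(d + 1)/(2*d^2 + 19*d + 42)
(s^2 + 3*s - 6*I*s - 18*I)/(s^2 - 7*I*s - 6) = (s + 3)/(s - I)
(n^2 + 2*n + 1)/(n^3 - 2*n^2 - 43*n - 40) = (n + 1)/(n^2 - 3*n - 40)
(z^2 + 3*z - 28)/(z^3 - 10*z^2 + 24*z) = (z + 7)/(z*(z - 6))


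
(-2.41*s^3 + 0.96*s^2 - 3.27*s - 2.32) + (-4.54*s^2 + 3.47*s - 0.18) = -2.41*s^3 - 3.58*s^2 + 0.2*s - 2.5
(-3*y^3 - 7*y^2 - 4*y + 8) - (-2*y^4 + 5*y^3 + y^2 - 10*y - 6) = 2*y^4 - 8*y^3 - 8*y^2 + 6*y + 14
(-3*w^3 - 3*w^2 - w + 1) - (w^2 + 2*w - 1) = -3*w^3 - 4*w^2 - 3*w + 2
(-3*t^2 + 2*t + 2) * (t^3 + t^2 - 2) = -3*t^5 - t^4 + 4*t^3 + 8*t^2 - 4*t - 4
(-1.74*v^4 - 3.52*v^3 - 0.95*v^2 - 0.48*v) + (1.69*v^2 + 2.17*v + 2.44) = -1.74*v^4 - 3.52*v^3 + 0.74*v^2 + 1.69*v + 2.44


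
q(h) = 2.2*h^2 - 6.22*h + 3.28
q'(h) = 4.4*h - 6.22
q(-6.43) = 134.23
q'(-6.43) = -34.51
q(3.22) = 6.06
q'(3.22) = 7.95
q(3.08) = 4.99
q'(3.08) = 7.33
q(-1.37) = 15.93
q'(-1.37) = -12.25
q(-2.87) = 39.25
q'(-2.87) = -18.85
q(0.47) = 0.84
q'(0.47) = -4.15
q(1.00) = -0.74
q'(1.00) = -1.82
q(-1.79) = 21.46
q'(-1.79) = -14.10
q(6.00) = 45.16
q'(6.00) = 20.18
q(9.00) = 125.50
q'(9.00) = 33.38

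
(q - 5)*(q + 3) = q^2 - 2*q - 15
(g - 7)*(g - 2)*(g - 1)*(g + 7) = g^4 - 3*g^3 - 47*g^2 + 147*g - 98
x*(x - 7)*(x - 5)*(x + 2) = x^4 - 10*x^3 + 11*x^2 + 70*x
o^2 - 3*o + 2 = (o - 2)*(o - 1)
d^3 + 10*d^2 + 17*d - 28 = (d - 1)*(d + 4)*(d + 7)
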